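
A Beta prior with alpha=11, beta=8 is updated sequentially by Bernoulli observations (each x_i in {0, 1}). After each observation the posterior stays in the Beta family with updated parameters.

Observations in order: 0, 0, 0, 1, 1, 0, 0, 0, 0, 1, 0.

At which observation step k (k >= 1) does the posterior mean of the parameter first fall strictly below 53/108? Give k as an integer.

k = 8

obs 1: x=0 → posterior Beta(11, 9)
obs 2: x=0 → posterior Beta(11, 10)
obs 3: x=0 → posterior Beta(11, 11)
obs 4: x=1 → posterior Beta(12, 11)
obs 5: x=1 → posterior Beta(13, 11)
obs 6: x=0 → posterior Beta(13, 12)
obs 7: x=0 → posterior Beta(13, 13)
obs 8: x=0 → posterior Beta(13, 14)
obs 9: x=0 → posterior Beta(13, 15)
obs 10: x=1 → posterior Beta(14, 15)
obs 11: x=0 → posterior Beta(14, 16)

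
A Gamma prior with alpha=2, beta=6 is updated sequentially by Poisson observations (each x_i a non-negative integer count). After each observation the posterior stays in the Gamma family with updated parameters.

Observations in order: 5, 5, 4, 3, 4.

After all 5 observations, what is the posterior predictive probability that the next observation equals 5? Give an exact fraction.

1338668213666579871508563845/30526789326102084147241549824

obs 1: x=5 → posterior Gamma(7, 7)
obs 2: x=5 → posterior Gamma(12, 8)
obs 3: x=4 → posterior Gamma(16, 9)
obs 4: x=3 → posterior Gamma(19, 10)
obs 5: x=4 → posterior Gamma(23, 11)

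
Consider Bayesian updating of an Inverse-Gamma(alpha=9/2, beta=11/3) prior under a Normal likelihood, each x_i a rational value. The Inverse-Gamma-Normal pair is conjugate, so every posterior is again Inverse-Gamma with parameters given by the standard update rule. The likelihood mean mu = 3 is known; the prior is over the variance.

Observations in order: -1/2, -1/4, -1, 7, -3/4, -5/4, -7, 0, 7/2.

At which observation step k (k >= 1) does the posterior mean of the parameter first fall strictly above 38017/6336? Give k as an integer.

obs 1: x=-1/2 → posterior Inverse-Gamma(5, 235/24)
obs 2: x=-1/4 → posterior Inverse-Gamma(11/2, 1447/96)
obs 3: x=-1 → posterior Inverse-Gamma(6, 2215/96)
obs 4: x=7 → posterior Inverse-Gamma(13/2, 2983/96)
obs 5: x=-3/4 → posterior Inverse-Gamma(7, 1829/48)
obs 6: x=-5/4 → posterior Inverse-Gamma(15/2, 4525/96)
obs 7: x=-7 → posterior Inverse-Gamma(8, 9325/96)
obs 8: x=0 → posterior Inverse-Gamma(17/2, 9757/96)
obs 9: x=7/2 → posterior Inverse-Gamma(9, 9769/96)

k = 5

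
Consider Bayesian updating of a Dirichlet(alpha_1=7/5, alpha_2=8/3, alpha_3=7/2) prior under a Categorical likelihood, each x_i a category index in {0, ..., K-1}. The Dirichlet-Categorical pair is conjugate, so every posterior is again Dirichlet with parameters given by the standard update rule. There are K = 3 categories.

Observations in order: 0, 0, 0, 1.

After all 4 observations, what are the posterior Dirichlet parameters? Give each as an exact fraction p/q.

obs 1: x=0 → posterior Dirichlet(12/5, 8/3, 7/2)
obs 2: x=0 → posterior Dirichlet(17/5, 8/3, 7/2)
obs 3: x=0 → posterior Dirichlet(22/5, 8/3, 7/2)
obs 4: x=1 → posterior Dirichlet(22/5, 11/3, 7/2)

alpha_1=22/5, alpha_2=11/3, alpha_3=7/2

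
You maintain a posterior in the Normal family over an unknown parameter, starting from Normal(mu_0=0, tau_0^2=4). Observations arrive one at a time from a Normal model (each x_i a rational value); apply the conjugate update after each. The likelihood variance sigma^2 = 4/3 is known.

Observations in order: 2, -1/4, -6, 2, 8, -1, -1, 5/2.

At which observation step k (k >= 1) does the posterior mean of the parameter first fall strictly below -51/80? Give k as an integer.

k = 3

obs 1: x=2 → posterior Normal(3/2, 1)
obs 2: x=-1/4 → posterior Normal(3/4, 4/7)
obs 3: x=-6 → posterior Normal(-51/40, 2/5)
obs 4: x=2 → posterior Normal(-27/52, 4/13)
obs 5: x=8 → posterior Normal(69/64, 1/4)
obs 6: x=-1 → posterior Normal(3/4, 4/19)
obs 7: x=-1 → posterior Normal(45/88, 2/11)
obs 8: x=5/2 → posterior Normal(3/4, 4/25)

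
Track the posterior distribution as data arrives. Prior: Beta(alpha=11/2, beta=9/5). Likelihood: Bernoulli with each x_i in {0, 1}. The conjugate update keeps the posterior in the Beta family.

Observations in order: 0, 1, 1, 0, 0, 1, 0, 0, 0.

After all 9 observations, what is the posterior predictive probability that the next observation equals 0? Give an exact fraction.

obs 1: x=0 → posterior Beta(11/2, 14/5)
obs 2: x=1 → posterior Beta(13/2, 14/5)
obs 3: x=1 → posterior Beta(15/2, 14/5)
obs 4: x=0 → posterior Beta(15/2, 19/5)
obs 5: x=0 → posterior Beta(15/2, 24/5)
obs 6: x=1 → posterior Beta(17/2, 24/5)
obs 7: x=0 → posterior Beta(17/2, 29/5)
obs 8: x=0 → posterior Beta(17/2, 34/5)
obs 9: x=0 → posterior Beta(17/2, 39/5)

78/163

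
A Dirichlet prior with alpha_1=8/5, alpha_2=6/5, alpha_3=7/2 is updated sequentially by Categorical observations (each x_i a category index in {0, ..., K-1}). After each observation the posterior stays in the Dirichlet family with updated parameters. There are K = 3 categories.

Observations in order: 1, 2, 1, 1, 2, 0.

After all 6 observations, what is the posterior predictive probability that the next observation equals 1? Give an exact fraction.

14/41

obs 1: x=1 → posterior Dirichlet(8/5, 11/5, 7/2)
obs 2: x=2 → posterior Dirichlet(8/5, 11/5, 9/2)
obs 3: x=1 → posterior Dirichlet(8/5, 16/5, 9/2)
obs 4: x=1 → posterior Dirichlet(8/5, 21/5, 9/2)
obs 5: x=2 → posterior Dirichlet(8/5, 21/5, 11/2)
obs 6: x=0 → posterior Dirichlet(13/5, 21/5, 11/2)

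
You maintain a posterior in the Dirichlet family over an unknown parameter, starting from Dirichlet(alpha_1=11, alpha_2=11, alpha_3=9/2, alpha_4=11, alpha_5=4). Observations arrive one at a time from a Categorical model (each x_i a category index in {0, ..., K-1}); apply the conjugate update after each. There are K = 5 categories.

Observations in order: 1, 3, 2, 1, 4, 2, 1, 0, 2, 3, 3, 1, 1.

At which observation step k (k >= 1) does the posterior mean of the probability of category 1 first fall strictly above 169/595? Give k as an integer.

obs 1: x=1 → posterior Dirichlet(11, 12, 9/2, 11, 4)
obs 2: x=3 → posterior Dirichlet(11, 12, 9/2, 12, 4)
obs 3: x=2 → posterior Dirichlet(11, 12, 11/2, 12, 4)
obs 4: x=1 → posterior Dirichlet(11, 13, 11/2, 12, 4)
obs 5: x=4 → posterior Dirichlet(11, 13, 11/2, 12, 5)
obs 6: x=2 → posterior Dirichlet(11, 13, 13/2, 12, 5)
obs 7: x=1 → posterior Dirichlet(11, 14, 13/2, 12, 5)
obs 8: x=0 → posterior Dirichlet(12, 14, 13/2, 12, 5)
obs 9: x=2 → posterior Dirichlet(12, 14, 15/2, 12, 5)
obs 10: x=3 → posterior Dirichlet(12, 14, 15/2, 13, 5)
obs 11: x=3 → posterior Dirichlet(12, 14, 15/2, 14, 5)
obs 12: x=1 → posterior Dirichlet(12, 15, 15/2, 14, 5)
obs 13: x=1 → posterior Dirichlet(12, 16, 15/2, 14, 5)

k = 4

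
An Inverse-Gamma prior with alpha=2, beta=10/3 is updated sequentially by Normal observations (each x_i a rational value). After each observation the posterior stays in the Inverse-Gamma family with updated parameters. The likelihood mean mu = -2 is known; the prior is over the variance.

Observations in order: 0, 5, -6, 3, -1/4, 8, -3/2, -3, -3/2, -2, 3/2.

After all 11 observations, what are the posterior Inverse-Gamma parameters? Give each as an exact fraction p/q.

obs 1: x=0 → posterior Inverse-Gamma(5/2, 16/3)
obs 2: x=5 → posterior Inverse-Gamma(3, 179/6)
obs 3: x=-6 → posterior Inverse-Gamma(7/2, 227/6)
obs 4: x=3 → posterior Inverse-Gamma(4, 151/3)
obs 5: x=-1/4 → posterior Inverse-Gamma(9/2, 4979/96)
obs 6: x=8 → posterior Inverse-Gamma(5, 9779/96)
obs 7: x=-3/2 → posterior Inverse-Gamma(11/2, 9791/96)
obs 8: x=-3 → posterior Inverse-Gamma(6, 9839/96)
obs 9: x=-3/2 → posterior Inverse-Gamma(13/2, 9851/96)
obs 10: x=-2 → posterior Inverse-Gamma(7, 9851/96)
obs 11: x=3/2 → posterior Inverse-Gamma(15/2, 10439/96)

alpha=15/2, beta=10439/96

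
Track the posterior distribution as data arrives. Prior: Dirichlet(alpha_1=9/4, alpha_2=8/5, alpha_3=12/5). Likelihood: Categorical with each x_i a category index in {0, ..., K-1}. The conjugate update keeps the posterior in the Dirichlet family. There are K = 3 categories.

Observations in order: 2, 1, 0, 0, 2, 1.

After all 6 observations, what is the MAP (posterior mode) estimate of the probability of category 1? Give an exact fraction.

52/185

obs 1: x=2 → posterior Dirichlet(9/4, 8/5, 17/5)
obs 2: x=1 → posterior Dirichlet(9/4, 13/5, 17/5)
obs 3: x=0 → posterior Dirichlet(13/4, 13/5, 17/5)
obs 4: x=0 → posterior Dirichlet(17/4, 13/5, 17/5)
obs 5: x=2 → posterior Dirichlet(17/4, 13/5, 22/5)
obs 6: x=1 → posterior Dirichlet(17/4, 18/5, 22/5)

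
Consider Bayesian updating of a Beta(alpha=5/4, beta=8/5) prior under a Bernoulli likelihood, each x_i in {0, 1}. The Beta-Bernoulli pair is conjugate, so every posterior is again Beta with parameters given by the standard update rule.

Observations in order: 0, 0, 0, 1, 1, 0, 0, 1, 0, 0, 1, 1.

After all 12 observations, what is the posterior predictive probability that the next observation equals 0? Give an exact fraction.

172/297

obs 1: x=0 → posterior Beta(5/4, 13/5)
obs 2: x=0 → posterior Beta(5/4, 18/5)
obs 3: x=0 → posterior Beta(5/4, 23/5)
obs 4: x=1 → posterior Beta(9/4, 23/5)
obs 5: x=1 → posterior Beta(13/4, 23/5)
obs 6: x=0 → posterior Beta(13/4, 28/5)
obs 7: x=0 → posterior Beta(13/4, 33/5)
obs 8: x=1 → posterior Beta(17/4, 33/5)
obs 9: x=0 → posterior Beta(17/4, 38/5)
obs 10: x=0 → posterior Beta(17/4, 43/5)
obs 11: x=1 → posterior Beta(21/4, 43/5)
obs 12: x=1 → posterior Beta(25/4, 43/5)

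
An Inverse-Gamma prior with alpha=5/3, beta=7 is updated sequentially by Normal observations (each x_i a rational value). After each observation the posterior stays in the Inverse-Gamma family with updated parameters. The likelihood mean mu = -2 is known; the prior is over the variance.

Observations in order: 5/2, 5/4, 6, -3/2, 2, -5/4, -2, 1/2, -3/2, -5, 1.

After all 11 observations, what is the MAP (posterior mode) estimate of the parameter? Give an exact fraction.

obs 1: x=5/2 → posterior Inverse-Gamma(13/6, 137/8)
obs 2: x=5/4 → posterior Inverse-Gamma(8/3, 717/32)
obs 3: x=6 → posterior Inverse-Gamma(19/6, 1741/32)
obs 4: x=-3/2 → posterior Inverse-Gamma(11/3, 1745/32)
obs 5: x=2 → posterior Inverse-Gamma(25/6, 2001/32)
obs 6: x=-5/4 → posterior Inverse-Gamma(14/3, 1005/16)
obs 7: x=-2 → posterior Inverse-Gamma(31/6, 1005/16)
obs 8: x=1/2 → posterior Inverse-Gamma(17/3, 1055/16)
obs 9: x=-3/2 → posterior Inverse-Gamma(37/6, 1057/16)
obs 10: x=-5 → posterior Inverse-Gamma(20/3, 1129/16)
obs 11: x=1 → posterior Inverse-Gamma(43/6, 1201/16)

3603/392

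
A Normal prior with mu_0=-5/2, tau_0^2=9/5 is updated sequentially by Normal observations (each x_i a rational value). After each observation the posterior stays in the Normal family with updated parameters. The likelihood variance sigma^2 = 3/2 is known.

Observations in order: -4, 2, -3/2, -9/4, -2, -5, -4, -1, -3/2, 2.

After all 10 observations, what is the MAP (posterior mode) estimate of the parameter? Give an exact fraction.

-116/65

obs 1: x=-4 → posterior Normal(-73/22, 9/11)
obs 2: x=2 → posterior Normal(-49/34, 9/17)
obs 3: x=-3/2 → posterior Normal(-67/46, 9/23)
obs 4: x=-9/4 → posterior Normal(-47/29, 9/29)
obs 5: x=-2 → posterior Normal(-59/35, 9/35)
obs 6: x=-5 → posterior Normal(-89/41, 9/41)
obs 7: x=-4 → posterior Normal(-113/47, 9/47)
obs 8: x=-1 → posterior Normal(-119/53, 9/53)
obs 9: x=-3/2 → posterior Normal(-128/59, 9/59)
obs 10: x=2 → posterior Normal(-116/65, 9/65)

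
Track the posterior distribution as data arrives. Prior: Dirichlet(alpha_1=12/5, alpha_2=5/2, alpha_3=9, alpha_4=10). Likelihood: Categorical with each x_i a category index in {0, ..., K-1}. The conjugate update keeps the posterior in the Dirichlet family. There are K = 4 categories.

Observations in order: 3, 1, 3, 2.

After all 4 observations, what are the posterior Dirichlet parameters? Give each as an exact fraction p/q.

obs 1: x=3 → posterior Dirichlet(12/5, 5/2, 9, 11)
obs 2: x=1 → posterior Dirichlet(12/5, 7/2, 9, 11)
obs 3: x=3 → posterior Dirichlet(12/5, 7/2, 9, 12)
obs 4: x=2 → posterior Dirichlet(12/5, 7/2, 10, 12)

alpha_1=12/5, alpha_2=7/2, alpha_3=10, alpha_4=12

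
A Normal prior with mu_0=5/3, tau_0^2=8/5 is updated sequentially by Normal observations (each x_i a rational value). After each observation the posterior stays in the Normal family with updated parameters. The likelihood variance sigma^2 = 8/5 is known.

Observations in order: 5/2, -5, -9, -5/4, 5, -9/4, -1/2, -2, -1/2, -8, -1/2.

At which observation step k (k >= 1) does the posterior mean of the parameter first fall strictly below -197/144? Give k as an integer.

k = 3

obs 1: x=5/2 → posterior Normal(25/12, 4/5)
obs 2: x=-5 → posterior Normal(-5/18, 8/15)
obs 3: x=-9 → posterior Normal(-59/24, 2/5)
obs 4: x=-5/4 → posterior Normal(-133/60, 8/25)
obs 5: x=5 → posterior Normal(-73/72, 4/15)
obs 6: x=-9/4 → posterior Normal(-25/21, 8/35)
obs 7: x=-1/2 → posterior Normal(-53/48, 1/5)
obs 8: x=-2 → posterior Normal(-65/54, 8/45)
obs 9: x=-1/2 → posterior Normal(-17/15, 4/25)
obs 10: x=-8 → posterior Normal(-58/33, 8/55)
obs 11: x=-1/2 → posterior Normal(-119/72, 2/15)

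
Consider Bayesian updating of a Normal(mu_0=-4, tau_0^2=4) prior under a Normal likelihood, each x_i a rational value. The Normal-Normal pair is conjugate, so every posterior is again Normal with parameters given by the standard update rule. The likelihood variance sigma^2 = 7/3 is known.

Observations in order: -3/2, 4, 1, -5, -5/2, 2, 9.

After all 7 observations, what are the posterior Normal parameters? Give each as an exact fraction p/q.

mu_0=8/13, tau_0^2=4/13

obs 1: x=-3/2 → posterior Normal(-46/19, 28/19)
obs 2: x=4 → posterior Normal(2/31, 28/31)
obs 3: x=1 → posterior Normal(14/43, 28/43)
obs 4: x=-5 → posterior Normal(-46/55, 28/55)
obs 5: x=-5/2 → posterior Normal(-76/67, 28/67)
obs 6: x=2 → posterior Normal(-52/79, 28/79)
obs 7: x=9 → posterior Normal(8/13, 4/13)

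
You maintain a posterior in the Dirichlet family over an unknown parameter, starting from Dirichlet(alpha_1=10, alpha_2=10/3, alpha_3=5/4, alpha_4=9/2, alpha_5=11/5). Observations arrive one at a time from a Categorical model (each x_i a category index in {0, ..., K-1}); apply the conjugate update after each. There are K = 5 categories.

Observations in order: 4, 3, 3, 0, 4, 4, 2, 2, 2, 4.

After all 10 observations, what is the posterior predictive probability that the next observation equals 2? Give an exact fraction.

255/1877

obs 1: x=4 → posterior Dirichlet(10, 10/3, 5/4, 9/2, 16/5)
obs 2: x=3 → posterior Dirichlet(10, 10/3, 5/4, 11/2, 16/5)
obs 3: x=3 → posterior Dirichlet(10, 10/3, 5/4, 13/2, 16/5)
obs 4: x=0 → posterior Dirichlet(11, 10/3, 5/4, 13/2, 16/5)
obs 5: x=4 → posterior Dirichlet(11, 10/3, 5/4, 13/2, 21/5)
obs 6: x=4 → posterior Dirichlet(11, 10/3, 5/4, 13/2, 26/5)
obs 7: x=2 → posterior Dirichlet(11, 10/3, 9/4, 13/2, 26/5)
obs 8: x=2 → posterior Dirichlet(11, 10/3, 13/4, 13/2, 26/5)
obs 9: x=2 → posterior Dirichlet(11, 10/3, 17/4, 13/2, 26/5)
obs 10: x=4 → posterior Dirichlet(11, 10/3, 17/4, 13/2, 31/5)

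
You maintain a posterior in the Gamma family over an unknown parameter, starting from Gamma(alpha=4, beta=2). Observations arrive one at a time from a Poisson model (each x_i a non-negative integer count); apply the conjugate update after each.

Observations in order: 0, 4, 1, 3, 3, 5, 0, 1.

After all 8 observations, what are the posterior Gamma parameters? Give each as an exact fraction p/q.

alpha=21, beta=10

obs 1: x=0 → posterior Gamma(4, 3)
obs 2: x=4 → posterior Gamma(8, 4)
obs 3: x=1 → posterior Gamma(9, 5)
obs 4: x=3 → posterior Gamma(12, 6)
obs 5: x=3 → posterior Gamma(15, 7)
obs 6: x=5 → posterior Gamma(20, 8)
obs 7: x=0 → posterior Gamma(20, 9)
obs 8: x=1 → posterior Gamma(21, 10)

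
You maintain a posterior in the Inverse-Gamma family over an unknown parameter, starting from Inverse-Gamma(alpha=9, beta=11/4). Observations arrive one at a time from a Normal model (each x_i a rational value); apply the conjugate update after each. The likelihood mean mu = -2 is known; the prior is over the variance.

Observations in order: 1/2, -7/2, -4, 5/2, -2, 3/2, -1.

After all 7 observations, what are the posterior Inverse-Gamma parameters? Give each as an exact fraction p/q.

alpha=25/2, beta=103/4

obs 1: x=1/2 → posterior Inverse-Gamma(19/2, 47/8)
obs 2: x=-7/2 → posterior Inverse-Gamma(10, 7)
obs 3: x=-4 → posterior Inverse-Gamma(21/2, 9)
obs 4: x=5/2 → posterior Inverse-Gamma(11, 153/8)
obs 5: x=-2 → posterior Inverse-Gamma(23/2, 153/8)
obs 6: x=3/2 → posterior Inverse-Gamma(12, 101/4)
obs 7: x=-1 → posterior Inverse-Gamma(25/2, 103/4)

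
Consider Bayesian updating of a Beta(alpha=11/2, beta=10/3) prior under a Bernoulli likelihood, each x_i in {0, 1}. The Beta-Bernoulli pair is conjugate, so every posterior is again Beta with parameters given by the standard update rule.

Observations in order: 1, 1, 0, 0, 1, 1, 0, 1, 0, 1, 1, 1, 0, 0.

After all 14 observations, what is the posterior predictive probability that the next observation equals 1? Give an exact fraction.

81/137

obs 1: x=1 → posterior Beta(13/2, 10/3)
obs 2: x=1 → posterior Beta(15/2, 10/3)
obs 3: x=0 → posterior Beta(15/2, 13/3)
obs 4: x=0 → posterior Beta(15/2, 16/3)
obs 5: x=1 → posterior Beta(17/2, 16/3)
obs 6: x=1 → posterior Beta(19/2, 16/3)
obs 7: x=0 → posterior Beta(19/2, 19/3)
obs 8: x=1 → posterior Beta(21/2, 19/3)
obs 9: x=0 → posterior Beta(21/2, 22/3)
obs 10: x=1 → posterior Beta(23/2, 22/3)
obs 11: x=1 → posterior Beta(25/2, 22/3)
obs 12: x=1 → posterior Beta(27/2, 22/3)
obs 13: x=0 → posterior Beta(27/2, 25/3)
obs 14: x=0 → posterior Beta(27/2, 28/3)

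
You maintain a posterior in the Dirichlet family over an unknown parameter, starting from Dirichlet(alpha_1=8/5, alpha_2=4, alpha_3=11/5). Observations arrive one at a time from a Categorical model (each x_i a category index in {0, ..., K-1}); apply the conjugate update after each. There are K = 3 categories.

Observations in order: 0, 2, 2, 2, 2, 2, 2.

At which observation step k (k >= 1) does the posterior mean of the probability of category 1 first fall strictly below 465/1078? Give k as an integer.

k = 2

obs 1: x=0 → posterior Dirichlet(13/5, 4, 11/5)
obs 2: x=2 → posterior Dirichlet(13/5, 4, 16/5)
obs 3: x=2 → posterior Dirichlet(13/5, 4, 21/5)
obs 4: x=2 → posterior Dirichlet(13/5, 4, 26/5)
obs 5: x=2 → posterior Dirichlet(13/5, 4, 31/5)
obs 6: x=2 → posterior Dirichlet(13/5, 4, 36/5)
obs 7: x=2 → posterior Dirichlet(13/5, 4, 41/5)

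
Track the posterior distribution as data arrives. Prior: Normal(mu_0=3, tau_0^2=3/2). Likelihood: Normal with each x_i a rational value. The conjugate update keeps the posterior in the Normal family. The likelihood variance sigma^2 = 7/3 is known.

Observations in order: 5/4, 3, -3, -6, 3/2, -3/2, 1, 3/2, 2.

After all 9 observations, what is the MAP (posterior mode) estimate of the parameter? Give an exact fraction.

159/380

obs 1: x=5/4 → posterior Normal(213/92, 21/23)
obs 2: x=3 → posterior Normal(321/128, 21/32)
obs 3: x=-3 → posterior Normal(213/164, 21/41)
obs 4: x=-6 → posterior Normal(-3/200, 21/50)
obs 5: x=3/2 → posterior Normal(51/236, 21/59)
obs 6: x=-3/2 → posterior Normal(-3/272, 21/68)
obs 7: x=1 → posterior Normal(3/28, 3/11)
obs 8: x=3/2 → posterior Normal(87/344, 21/86)
obs 9: x=2 → posterior Normal(159/380, 21/95)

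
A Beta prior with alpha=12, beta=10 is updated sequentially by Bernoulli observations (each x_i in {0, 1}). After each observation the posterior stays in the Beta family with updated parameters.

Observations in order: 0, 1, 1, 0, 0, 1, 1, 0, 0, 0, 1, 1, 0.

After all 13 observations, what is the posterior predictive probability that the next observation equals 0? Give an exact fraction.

17/35

obs 1: x=0 → posterior Beta(12, 11)
obs 2: x=1 → posterior Beta(13, 11)
obs 3: x=1 → posterior Beta(14, 11)
obs 4: x=0 → posterior Beta(14, 12)
obs 5: x=0 → posterior Beta(14, 13)
obs 6: x=1 → posterior Beta(15, 13)
obs 7: x=1 → posterior Beta(16, 13)
obs 8: x=0 → posterior Beta(16, 14)
obs 9: x=0 → posterior Beta(16, 15)
obs 10: x=0 → posterior Beta(16, 16)
obs 11: x=1 → posterior Beta(17, 16)
obs 12: x=1 → posterior Beta(18, 16)
obs 13: x=0 → posterior Beta(18, 17)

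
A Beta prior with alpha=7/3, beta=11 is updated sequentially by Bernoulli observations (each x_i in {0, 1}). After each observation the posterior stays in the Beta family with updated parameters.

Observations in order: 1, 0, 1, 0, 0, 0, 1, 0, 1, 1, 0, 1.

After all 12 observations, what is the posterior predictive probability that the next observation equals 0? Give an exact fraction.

obs 1: x=1 → posterior Beta(10/3, 11)
obs 2: x=0 → posterior Beta(10/3, 12)
obs 3: x=1 → posterior Beta(13/3, 12)
obs 4: x=0 → posterior Beta(13/3, 13)
obs 5: x=0 → posterior Beta(13/3, 14)
obs 6: x=0 → posterior Beta(13/3, 15)
obs 7: x=1 → posterior Beta(16/3, 15)
obs 8: x=0 → posterior Beta(16/3, 16)
obs 9: x=1 → posterior Beta(19/3, 16)
obs 10: x=1 → posterior Beta(22/3, 16)
obs 11: x=0 → posterior Beta(22/3, 17)
obs 12: x=1 → posterior Beta(25/3, 17)

51/76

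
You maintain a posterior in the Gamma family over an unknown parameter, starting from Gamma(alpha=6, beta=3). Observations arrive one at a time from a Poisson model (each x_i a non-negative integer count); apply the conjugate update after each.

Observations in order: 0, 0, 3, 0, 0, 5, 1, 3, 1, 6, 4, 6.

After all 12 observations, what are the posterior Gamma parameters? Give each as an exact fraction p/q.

alpha=35, beta=15

obs 1: x=0 → posterior Gamma(6, 4)
obs 2: x=0 → posterior Gamma(6, 5)
obs 3: x=3 → posterior Gamma(9, 6)
obs 4: x=0 → posterior Gamma(9, 7)
obs 5: x=0 → posterior Gamma(9, 8)
obs 6: x=5 → posterior Gamma(14, 9)
obs 7: x=1 → posterior Gamma(15, 10)
obs 8: x=3 → posterior Gamma(18, 11)
obs 9: x=1 → posterior Gamma(19, 12)
obs 10: x=6 → posterior Gamma(25, 13)
obs 11: x=4 → posterior Gamma(29, 14)
obs 12: x=6 → posterior Gamma(35, 15)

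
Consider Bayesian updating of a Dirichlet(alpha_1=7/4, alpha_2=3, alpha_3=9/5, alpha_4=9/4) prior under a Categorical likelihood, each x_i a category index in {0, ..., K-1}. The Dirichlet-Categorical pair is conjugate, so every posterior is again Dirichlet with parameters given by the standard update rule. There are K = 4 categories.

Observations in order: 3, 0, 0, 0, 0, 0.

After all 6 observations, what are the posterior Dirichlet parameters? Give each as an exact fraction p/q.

obs 1: x=3 → posterior Dirichlet(7/4, 3, 9/5, 13/4)
obs 2: x=0 → posterior Dirichlet(11/4, 3, 9/5, 13/4)
obs 3: x=0 → posterior Dirichlet(15/4, 3, 9/5, 13/4)
obs 4: x=0 → posterior Dirichlet(19/4, 3, 9/5, 13/4)
obs 5: x=0 → posterior Dirichlet(23/4, 3, 9/5, 13/4)
obs 6: x=0 → posterior Dirichlet(27/4, 3, 9/5, 13/4)

alpha_1=27/4, alpha_2=3, alpha_3=9/5, alpha_4=13/4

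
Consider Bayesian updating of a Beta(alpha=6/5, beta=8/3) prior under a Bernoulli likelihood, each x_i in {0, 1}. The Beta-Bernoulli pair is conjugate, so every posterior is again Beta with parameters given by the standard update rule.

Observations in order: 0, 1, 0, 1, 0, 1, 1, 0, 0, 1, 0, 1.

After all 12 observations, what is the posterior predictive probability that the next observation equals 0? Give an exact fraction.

obs 1: x=0 → posterior Beta(6/5, 11/3)
obs 2: x=1 → posterior Beta(11/5, 11/3)
obs 3: x=0 → posterior Beta(11/5, 14/3)
obs 4: x=1 → posterior Beta(16/5, 14/3)
obs 5: x=0 → posterior Beta(16/5, 17/3)
obs 6: x=1 → posterior Beta(21/5, 17/3)
obs 7: x=1 → posterior Beta(26/5, 17/3)
obs 8: x=0 → posterior Beta(26/5, 20/3)
obs 9: x=0 → posterior Beta(26/5, 23/3)
obs 10: x=1 → posterior Beta(31/5, 23/3)
obs 11: x=0 → posterior Beta(31/5, 26/3)
obs 12: x=1 → posterior Beta(36/5, 26/3)

65/119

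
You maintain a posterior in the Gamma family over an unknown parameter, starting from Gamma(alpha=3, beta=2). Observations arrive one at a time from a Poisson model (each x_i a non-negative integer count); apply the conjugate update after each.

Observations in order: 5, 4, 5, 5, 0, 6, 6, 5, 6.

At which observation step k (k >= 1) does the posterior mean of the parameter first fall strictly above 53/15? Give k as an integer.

k = 4

obs 1: x=5 → posterior Gamma(8, 3)
obs 2: x=4 → posterior Gamma(12, 4)
obs 3: x=5 → posterior Gamma(17, 5)
obs 4: x=5 → posterior Gamma(22, 6)
obs 5: x=0 → posterior Gamma(22, 7)
obs 6: x=6 → posterior Gamma(28, 8)
obs 7: x=6 → posterior Gamma(34, 9)
obs 8: x=5 → posterior Gamma(39, 10)
obs 9: x=6 → posterior Gamma(45, 11)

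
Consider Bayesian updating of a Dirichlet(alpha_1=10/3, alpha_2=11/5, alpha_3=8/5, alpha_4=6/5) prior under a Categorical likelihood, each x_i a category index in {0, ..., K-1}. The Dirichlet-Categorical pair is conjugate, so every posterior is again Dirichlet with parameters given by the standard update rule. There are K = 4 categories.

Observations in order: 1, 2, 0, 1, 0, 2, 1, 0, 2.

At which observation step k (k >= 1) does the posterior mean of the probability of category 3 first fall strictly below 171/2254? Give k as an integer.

k = 8

obs 1: x=1 → posterior Dirichlet(10/3, 16/5, 8/5, 6/5)
obs 2: x=2 → posterior Dirichlet(10/3, 16/5, 13/5, 6/5)
obs 3: x=0 → posterior Dirichlet(13/3, 16/5, 13/5, 6/5)
obs 4: x=1 → posterior Dirichlet(13/3, 21/5, 13/5, 6/5)
obs 5: x=0 → posterior Dirichlet(16/3, 21/5, 13/5, 6/5)
obs 6: x=2 → posterior Dirichlet(16/3, 21/5, 18/5, 6/5)
obs 7: x=1 → posterior Dirichlet(16/3, 26/5, 18/5, 6/5)
obs 8: x=0 → posterior Dirichlet(19/3, 26/5, 18/5, 6/5)
obs 9: x=2 → posterior Dirichlet(19/3, 26/5, 23/5, 6/5)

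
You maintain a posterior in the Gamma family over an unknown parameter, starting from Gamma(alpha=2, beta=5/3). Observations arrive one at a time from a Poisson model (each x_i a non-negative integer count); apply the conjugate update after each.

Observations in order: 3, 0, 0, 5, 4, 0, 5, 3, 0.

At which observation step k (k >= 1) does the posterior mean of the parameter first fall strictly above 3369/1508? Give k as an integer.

obs 1: x=3 → posterior Gamma(5, 8/3)
obs 2: x=0 → posterior Gamma(5, 11/3)
obs 3: x=0 → posterior Gamma(5, 14/3)
obs 4: x=5 → posterior Gamma(10, 17/3)
obs 5: x=4 → posterior Gamma(14, 20/3)
obs 6: x=0 → posterior Gamma(14, 23/3)
obs 7: x=5 → posterior Gamma(19, 26/3)
obs 8: x=3 → posterior Gamma(22, 29/3)
obs 9: x=0 → posterior Gamma(22, 32/3)

k = 8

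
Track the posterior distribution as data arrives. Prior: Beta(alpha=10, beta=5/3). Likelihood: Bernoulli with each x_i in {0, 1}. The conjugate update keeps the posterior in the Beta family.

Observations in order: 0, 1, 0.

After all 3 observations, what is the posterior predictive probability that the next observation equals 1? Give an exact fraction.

obs 1: x=0 → posterior Beta(10, 8/3)
obs 2: x=1 → posterior Beta(11, 8/3)
obs 3: x=0 → posterior Beta(11, 11/3)

3/4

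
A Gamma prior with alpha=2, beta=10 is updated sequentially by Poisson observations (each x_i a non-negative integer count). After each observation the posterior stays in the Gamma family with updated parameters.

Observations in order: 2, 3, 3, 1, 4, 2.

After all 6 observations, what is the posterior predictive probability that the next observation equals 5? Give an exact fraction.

obs 1: x=2 → posterior Gamma(4, 11)
obs 2: x=3 → posterior Gamma(7, 12)
obs 3: x=3 → posterior Gamma(10, 13)
obs 4: x=1 → posterior Gamma(11, 14)
obs 5: x=4 → posterior Gamma(15, 15)
obs 6: x=2 → posterior Gamma(17, 16)

353292042499685332549632/69091933913008732880827217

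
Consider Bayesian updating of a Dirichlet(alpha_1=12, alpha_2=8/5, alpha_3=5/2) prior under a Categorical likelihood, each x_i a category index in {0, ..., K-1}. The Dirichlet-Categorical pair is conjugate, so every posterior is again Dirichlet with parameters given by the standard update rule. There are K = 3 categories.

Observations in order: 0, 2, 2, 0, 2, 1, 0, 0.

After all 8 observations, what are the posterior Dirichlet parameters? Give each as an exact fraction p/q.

obs 1: x=0 → posterior Dirichlet(13, 8/5, 5/2)
obs 2: x=2 → posterior Dirichlet(13, 8/5, 7/2)
obs 3: x=2 → posterior Dirichlet(13, 8/5, 9/2)
obs 4: x=0 → posterior Dirichlet(14, 8/5, 9/2)
obs 5: x=2 → posterior Dirichlet(14, 8/5, 11/2)
obs 6: x=1 → posterior Dirichlet(14, 13/5, 11/2)
obs 7: x=0 → posterior Dirichlet(15, 13/5, 11/2)
obs 8: x=0 → posterior Dirichlet(16, 13/5, 11/2)

alpha_1=16, alpha_2=13/5, alpha_3=11/2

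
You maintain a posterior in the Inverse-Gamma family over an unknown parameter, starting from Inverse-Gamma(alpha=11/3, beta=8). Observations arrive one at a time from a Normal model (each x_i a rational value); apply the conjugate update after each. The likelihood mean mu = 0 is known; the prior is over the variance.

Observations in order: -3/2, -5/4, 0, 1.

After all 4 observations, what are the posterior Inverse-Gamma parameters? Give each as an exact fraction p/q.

obs 1: x=-3/2 → posterior Inverse-Gamma(25/6, 73/8)
obs 2: x=-5/4 → posterior Inverse-Gamma(14/3, 317/32)
obs 3: x=0 → posterior Inverse-Gamma(31/6, 317/32)
obs 4: x=1 → posterior Inverse-Gamma(17/3, 333/32)

alpha=17/3, beta=333/32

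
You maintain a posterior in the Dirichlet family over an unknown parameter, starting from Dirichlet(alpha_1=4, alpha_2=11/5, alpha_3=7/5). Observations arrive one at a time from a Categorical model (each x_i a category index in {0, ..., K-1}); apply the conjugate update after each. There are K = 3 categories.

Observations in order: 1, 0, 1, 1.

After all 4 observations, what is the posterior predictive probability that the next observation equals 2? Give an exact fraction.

7/58

obs 1: x=1 → posterior Dirichlet(4, 16/5, 7/5)
obs 2: x=0 → posterior Dirichlet(5, 16/5, 7/5)
obs 3: x=1 → posterior Dirichlet(5, 21/5, 7/5)
obs 4: x=1 → posterior Dirichlet(5, 26/5, 7/5)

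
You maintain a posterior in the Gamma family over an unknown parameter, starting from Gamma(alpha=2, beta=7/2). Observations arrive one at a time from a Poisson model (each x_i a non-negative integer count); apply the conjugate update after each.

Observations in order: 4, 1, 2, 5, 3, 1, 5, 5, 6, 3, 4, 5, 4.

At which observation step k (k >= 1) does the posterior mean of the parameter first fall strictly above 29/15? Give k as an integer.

k = 5

obs 1: x=4 → posterior Gamma(6, 9/2)
obs 2: x=1 → posterior Gamma(7, 11/2)
obs 3: x=2 → posterior Gamma(9, 13/2)
obs 4: x=5 → posterior Gamma(14, 15/2)
obs 5: x=3 → posterior Gamma(17, 17/2)
obs 6: x=1 → posterior Gamma(18, 19/2)
obs 7: x=5 → posterior Gamma(23, 21/2)
obs 8: x=5 → posterior Gamma(28, 23/2)
obs 9: x=6 → posterior Gamma(34, 25/2)
obs 10: x=3 → posterior Gamma(37, 27/2)
obs 11: x=4 → posterior Gamma(41, 29/2)
obs 12: x=5 → posterior Gamma(46, 31/2)
obs 13: x=4 → posterior Gamma(50, 33/2)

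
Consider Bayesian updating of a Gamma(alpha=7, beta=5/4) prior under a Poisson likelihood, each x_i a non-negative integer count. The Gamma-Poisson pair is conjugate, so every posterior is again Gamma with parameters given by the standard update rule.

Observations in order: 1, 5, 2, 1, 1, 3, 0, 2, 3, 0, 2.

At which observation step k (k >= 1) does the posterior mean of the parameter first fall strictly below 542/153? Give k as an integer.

k = 3

obs 1: x=1 → posterior Gamma(8, 9/4)
obs 2: x=5 → posterior Gamma(13, 13/4)
obs 3: x=2 → posterior Gamma(15, 17/4)
obs 4: x=1 → posterior Gamma(16, 21/4)
obs 5: x=1 → posterior Gamma(17, 25/4)
obs 6: x=3 → posterior Gamma(20, 29/4)
obs 7: x=0 → posterior Gamma(20, 33/4)
obs 8: x=2 → posterior Gamma(22, 37/4)
obs 9: x=3 → posterior Gamma(25, 41/4)
obs 10: x=0 → posterior Gamma(25, 45/4)
obs 11: x=2 → posterior Gamma(27, 49/4)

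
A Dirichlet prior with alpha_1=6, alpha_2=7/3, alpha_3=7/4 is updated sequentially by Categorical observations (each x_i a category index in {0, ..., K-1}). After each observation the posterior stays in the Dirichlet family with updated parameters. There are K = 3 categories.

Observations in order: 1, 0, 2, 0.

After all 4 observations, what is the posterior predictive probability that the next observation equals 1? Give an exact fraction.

obs 1: x=1 → posterior Dirichlet(6, 10/3, 7/4)
obs 2: x=0 → posterior Dirichlet(7, 10/3, 7/4)
obs 3: x=2 → posterior Dirichlet(7, 10/3, 11/4)
obs 4: x=0 → posterior Dirichlet(8, 10/3, 11/4)

40/169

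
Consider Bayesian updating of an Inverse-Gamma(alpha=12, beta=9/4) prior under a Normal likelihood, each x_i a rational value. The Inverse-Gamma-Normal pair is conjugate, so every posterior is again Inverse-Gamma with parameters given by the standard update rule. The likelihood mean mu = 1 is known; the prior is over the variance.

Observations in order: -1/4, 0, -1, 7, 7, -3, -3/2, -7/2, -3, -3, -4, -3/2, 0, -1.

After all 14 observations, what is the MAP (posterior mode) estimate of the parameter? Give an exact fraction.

obs 1: x=-1/4 → posterior Inverse-Gamma(25/2, 97/32)
obs 2: x=0 → posterior Inverse-Gamma(13, 113/32)
obs 3: x=-1 → posterior Inverse-Gamma(27/2, 177/32)
obs 4: x=7 → posterior Inverse-Gamma(14, 753/32)
obs 5: x=7 → posterior Inverse-Gamma(29/2, 1329/32)
obs 6: x=-3 → posterior Inverse-Gamma(15, 1585/32)
obs 7: x=-3/2 → posterior Inverse-Gamma(31/2, 1685/32)
obs 8: x=-7/2 → posterior Inverse-Gamma(16, 2009/32)
obs 9: x=-3 → posterior Inverse-Gamma(33/2, 2265/32)
obs 10: x=-3 → posterior Inverse-Gamma(17, 2521/32)
obs 11: x=-4 → posterior Inverse-Gamma(35/2, 2921/32)
obs 12: x=-3/2 → posterior Inverse-Gamma(18, 3021/32)
obs 13: x=0 → posterior Inverse-Gamma(37/2, 3037/32)
obs 14: x=-1 → posterior Inverse-Gamma(19, 3101/32)

3101/640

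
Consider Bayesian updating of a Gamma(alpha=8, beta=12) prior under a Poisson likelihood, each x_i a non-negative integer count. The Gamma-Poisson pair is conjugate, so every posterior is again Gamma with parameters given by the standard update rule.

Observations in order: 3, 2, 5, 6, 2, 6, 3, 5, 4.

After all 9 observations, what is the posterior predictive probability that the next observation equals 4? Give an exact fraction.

244098955627798638728879807361348239454301037463323104780121415/2482538510920832760713682242393072104489060950444517080040472576

obs 1: x=3 → posterior Gamma(11, 13)
obs 2: x=2 → posterior Gamma(13, 14)
obs 3: x=5 → posterior Gamma(18, 15)
obs 4: x=6 → posterior Gamma(24, 16)
obs 5: x=2 → posterior Gamma(26, 17)
obs 6: x=6 → posterior Gamma(32, 18)
obs 7: x=3 → posterior Gamma(35, 19)
obs 8: x=5 → posterior Gamma(40, 20)
obs 9: x=4 → posterior Gamma(44, 21)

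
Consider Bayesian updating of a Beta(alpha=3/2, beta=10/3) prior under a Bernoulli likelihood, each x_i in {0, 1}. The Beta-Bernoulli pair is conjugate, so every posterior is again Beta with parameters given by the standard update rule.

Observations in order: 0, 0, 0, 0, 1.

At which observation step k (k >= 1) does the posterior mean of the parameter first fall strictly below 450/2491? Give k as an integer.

obs 1: x=0 → posterior Beta(3/2, 13/3)
obs 2: x=0 → posterior Beta(3/2, 16/3)
obs 3: x=0 → posterior Beta(3/2, 19/3)
obs 4: x=0 → posterior Beta(3/2, 22/3)
obs 5: x=1 → posterior Beta(5/2, 22/3)

k = 4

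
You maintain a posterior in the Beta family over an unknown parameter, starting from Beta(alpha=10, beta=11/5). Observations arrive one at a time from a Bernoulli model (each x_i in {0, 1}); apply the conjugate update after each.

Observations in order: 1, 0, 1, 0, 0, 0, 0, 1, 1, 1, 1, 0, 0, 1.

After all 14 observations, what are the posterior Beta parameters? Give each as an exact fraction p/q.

obs 1: x=1 → posterior Beta(11, 11/5)
obs 2: x=0 → posterior Beta(11, 16/5)
obs 3: x=1 → posterior Beta(12, 16/5)
obs 4: x=0 → posterior Beta(12, 21/5)
obs 5: x=0 → posterior Beta(12, 26/5)
obs 6: x=0 → posterior Beta(12, 31/5)
obs 7: x=0 → posterior Beta(12, 36/5)
obs 8: x=1 → posterior Beta(13, 36/5)
obs 9: x=1 → posterior Beta(14, 36/5)
obs 10: x=1 → posterior Beta(15, 36/5)
obs 11: x=1 → posterior Beta(16, 36/5)
obs 12: x=0 → posterior Beta(16, 41/5)
obs 13: x=0 → posterior Beta(16, 46/5)
obs 14: x=1 → posterior Beta(17, 46/5)

alpha=17, beta=46/5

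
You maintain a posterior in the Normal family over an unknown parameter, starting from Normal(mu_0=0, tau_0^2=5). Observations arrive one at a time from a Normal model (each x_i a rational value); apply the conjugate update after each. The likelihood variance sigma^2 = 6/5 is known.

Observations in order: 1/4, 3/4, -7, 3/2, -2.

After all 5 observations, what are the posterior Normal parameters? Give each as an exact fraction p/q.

mu_0=-325/262, tau_0^2=30/131

obs 1: x=1/4 → posterior Normal(25/124, 30/31)
obs 2: x=3/4 → posterior Normal(25/56, 15/28)
obs 3: x=-7 → posterior Normal(-50/27, 10/27)
obs 4: x=3/2 → posterior Normal(-225/212, 15/53)
obs 5: x=-2 → posterior Normal(-325/262, 30/131)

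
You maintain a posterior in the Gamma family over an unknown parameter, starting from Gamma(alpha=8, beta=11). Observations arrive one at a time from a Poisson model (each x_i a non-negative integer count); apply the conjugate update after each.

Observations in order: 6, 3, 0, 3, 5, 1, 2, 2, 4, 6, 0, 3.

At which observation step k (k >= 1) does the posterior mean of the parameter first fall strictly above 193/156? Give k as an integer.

obs 1: x=6 → posterior Gamma(14, 12)
obs 2: x=3 → posterior Gamma(17, 13)
obs 3: x=0 → posterior Gamma(17, 14)
obs 4: x=3 → posterior Gamma(20, 15)
obs 5: x=5 → posterior Gamma(25, 16)
obs 6: x=1 → posterior Gamma(26, 17)
obs 7: x=2 → posterior Gamma(28, 18)
obs 8: x=2 → posterior Gamma(30, 19)
obs 9: x=4 → posterior Gamma(34, 20)
obs 10: x=6 → posterior Gamma(40, 21)
obs 11: x=0 → posterior Gamma(40, 22)
obs 12: x=3 → posterior Gamma(43, 23)

k = 2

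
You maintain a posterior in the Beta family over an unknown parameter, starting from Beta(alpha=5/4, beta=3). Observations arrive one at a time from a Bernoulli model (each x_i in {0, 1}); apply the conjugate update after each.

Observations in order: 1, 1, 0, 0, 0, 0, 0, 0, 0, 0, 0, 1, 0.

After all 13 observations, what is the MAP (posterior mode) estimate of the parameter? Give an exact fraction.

13/61

obs 1: x=1 → posterior Beta(9/4, 3)
obs 2: x=1 → posterior Beta(13/4, 3)
obs 3: x=0 → posterior Beta(13/4, 4)
obs 4: x=0 → posterior Beta(13/4, 5)
obs 5: x=0 → posterior Beta(13/4, 6)
obs 6: x=0 → posterior Beta(13/4, 7)
obs 7: x=0 → posterior Beta(13/4, 8)
obs 8: x=0 → posterior Beta(13/4, 9)
obs 9: x=0 → posterior Beta(13/4, 10)
obs 10: x=0 → posterior Beta(13/4, 11)
obs 11: x=0 → posterior Beta(13/4, 12)
obs 12: x=1 → posterior Beta(17/4, 12)
obs 13: x=0 → posterior Beta(17/4, 13)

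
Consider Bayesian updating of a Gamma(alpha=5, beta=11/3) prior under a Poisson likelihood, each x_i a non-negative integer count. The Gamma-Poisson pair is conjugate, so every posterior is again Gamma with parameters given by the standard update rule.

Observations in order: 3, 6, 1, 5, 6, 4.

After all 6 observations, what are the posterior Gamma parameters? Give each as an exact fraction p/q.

obs 1: x=3 → posterior Gamma(8, 14/3)
obs 2: x=6 → posterior Gamma(14, 17/3)
obs 3: x=1 → posterior Gamma(15, 20/3)
obs 4: x=5 → posterior Gamma(20, 23/3)
obs 5: x=6 → posterior Gamma(26, 26/3)
obs 6: x=4 → posterior Gamma(30, 29/3)

alpha=30, beta=29/3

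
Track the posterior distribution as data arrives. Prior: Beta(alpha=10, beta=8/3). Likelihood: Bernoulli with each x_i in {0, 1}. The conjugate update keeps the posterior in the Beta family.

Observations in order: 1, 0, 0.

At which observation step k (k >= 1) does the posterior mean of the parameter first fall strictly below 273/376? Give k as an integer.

k = 3

obs 1: x=1 → posterior Beta(11, 8/3)
obs 2: x=0 → posterior Beta(11, 11/3)
obs 3: x=0 → posterior Beta(11, 14/3)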